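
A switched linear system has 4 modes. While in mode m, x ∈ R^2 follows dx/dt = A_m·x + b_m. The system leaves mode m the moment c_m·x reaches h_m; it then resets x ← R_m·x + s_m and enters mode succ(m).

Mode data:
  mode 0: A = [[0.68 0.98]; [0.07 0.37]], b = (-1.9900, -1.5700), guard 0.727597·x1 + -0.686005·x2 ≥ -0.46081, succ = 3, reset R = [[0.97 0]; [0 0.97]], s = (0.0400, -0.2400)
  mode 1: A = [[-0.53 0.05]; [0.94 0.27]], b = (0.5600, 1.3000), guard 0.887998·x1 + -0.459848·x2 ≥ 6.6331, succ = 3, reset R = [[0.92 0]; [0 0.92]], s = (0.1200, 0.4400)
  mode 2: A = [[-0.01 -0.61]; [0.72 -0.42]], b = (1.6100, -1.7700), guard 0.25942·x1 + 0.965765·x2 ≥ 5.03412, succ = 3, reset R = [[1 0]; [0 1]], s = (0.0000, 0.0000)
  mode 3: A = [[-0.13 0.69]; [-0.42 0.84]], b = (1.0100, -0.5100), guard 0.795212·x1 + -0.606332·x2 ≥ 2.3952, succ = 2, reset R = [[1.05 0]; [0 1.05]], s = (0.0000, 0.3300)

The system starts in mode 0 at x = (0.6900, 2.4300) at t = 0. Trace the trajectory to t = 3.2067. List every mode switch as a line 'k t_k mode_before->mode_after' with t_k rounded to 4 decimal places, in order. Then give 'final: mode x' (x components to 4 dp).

1 0.6534 0->3
2 2.1825 3->2
final: 2 4.5715 2.3243

Mode 0: guard c·x = -0.4608 hit at Δt = 0.6534 (t = 0.6534), x⁻ = (1.2368, 1.9836) → reset → x⁺ = (1.2397, 1.6841), jump to mode 3
Mode 3: guard c·x = 2.3952 hit at Δt = 1.5291 (t = 2.1825), x⁻ = (4.0364, 1.3434) → reset → x⁺ = (4.2382, 1.7406), jump to mode 2
Mode 2: flow for 1.0242 to horizon, guard not reached → x = (4.5715, 2.3243)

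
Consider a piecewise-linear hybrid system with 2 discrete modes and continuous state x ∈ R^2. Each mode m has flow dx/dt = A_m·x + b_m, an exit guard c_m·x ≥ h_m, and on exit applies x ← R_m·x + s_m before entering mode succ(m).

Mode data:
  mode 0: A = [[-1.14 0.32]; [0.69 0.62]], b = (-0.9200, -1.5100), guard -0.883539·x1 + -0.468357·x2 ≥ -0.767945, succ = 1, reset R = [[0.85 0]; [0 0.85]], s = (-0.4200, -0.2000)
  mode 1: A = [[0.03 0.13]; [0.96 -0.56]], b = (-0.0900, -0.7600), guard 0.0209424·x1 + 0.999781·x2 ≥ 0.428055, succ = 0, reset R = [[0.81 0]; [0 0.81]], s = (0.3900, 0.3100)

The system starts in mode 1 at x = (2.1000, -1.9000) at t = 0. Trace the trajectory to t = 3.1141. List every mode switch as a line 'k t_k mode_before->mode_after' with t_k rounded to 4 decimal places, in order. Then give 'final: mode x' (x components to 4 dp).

1 1.5649 1->0
2 2.1846 0->1
final: 1 0.0254 -0.3970

Mode 1: guard c·x = 0.4281 hit at Δt = 1.5649 (t = 1.5649), x⁻ = (1.9356, 0.3876) → reset → x⁺ = (1.9579, 0.6240), jump to mode 0
Mode 0: guard c·x = -0.7679 hit at Δt = 0.6197 (t = 2.1846), x⁻ = (0.6383, 0.4355) → reset → x⁺ = (0.1226, 0.1702), jump to mode 1
Mode 1: flow for 0.9295 to horizon, guard not reached → x = (0.0254, -0.3970)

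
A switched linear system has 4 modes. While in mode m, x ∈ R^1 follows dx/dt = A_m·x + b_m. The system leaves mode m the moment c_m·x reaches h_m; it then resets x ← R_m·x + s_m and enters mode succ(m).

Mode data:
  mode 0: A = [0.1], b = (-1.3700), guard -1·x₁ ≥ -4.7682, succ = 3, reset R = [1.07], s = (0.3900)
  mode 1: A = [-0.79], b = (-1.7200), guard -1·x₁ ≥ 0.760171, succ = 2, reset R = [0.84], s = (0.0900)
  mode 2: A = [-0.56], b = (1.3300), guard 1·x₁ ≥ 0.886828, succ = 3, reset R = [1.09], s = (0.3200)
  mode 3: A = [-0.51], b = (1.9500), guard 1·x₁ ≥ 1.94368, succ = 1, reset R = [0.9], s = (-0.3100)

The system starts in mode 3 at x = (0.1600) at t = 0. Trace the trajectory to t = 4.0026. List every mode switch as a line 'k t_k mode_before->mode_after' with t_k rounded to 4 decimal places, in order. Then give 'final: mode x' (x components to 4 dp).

Mode 3: guard c·x = 1.9437 hit at Δt = 1.3083 (t = 1.3083), x⁻ = (1.9437) → reset → x⁺ = (1.4393), jump to mode 1
Mode 1: guard c·x = 0.7602 hit at Δt = 1.1860 (t = 2.4943), x⁻ = (-0.7602) → reset → x⁺ = (-0.5485), jump to mode 2
Mode 2: guard c·x = 0.8868 hit at Δt = 1.2058 (t = 3.7001), x⁻ = (0.8868) → reset → x⁺ = (1.2866), jump to mode 3
Mode 3: flow for 0.3025 to horizon, guard not reached → x = (1.6493)

1 1.3083 3->1
2 2.4943 1->2
3 3.7001 2->3
final: 3 1.6493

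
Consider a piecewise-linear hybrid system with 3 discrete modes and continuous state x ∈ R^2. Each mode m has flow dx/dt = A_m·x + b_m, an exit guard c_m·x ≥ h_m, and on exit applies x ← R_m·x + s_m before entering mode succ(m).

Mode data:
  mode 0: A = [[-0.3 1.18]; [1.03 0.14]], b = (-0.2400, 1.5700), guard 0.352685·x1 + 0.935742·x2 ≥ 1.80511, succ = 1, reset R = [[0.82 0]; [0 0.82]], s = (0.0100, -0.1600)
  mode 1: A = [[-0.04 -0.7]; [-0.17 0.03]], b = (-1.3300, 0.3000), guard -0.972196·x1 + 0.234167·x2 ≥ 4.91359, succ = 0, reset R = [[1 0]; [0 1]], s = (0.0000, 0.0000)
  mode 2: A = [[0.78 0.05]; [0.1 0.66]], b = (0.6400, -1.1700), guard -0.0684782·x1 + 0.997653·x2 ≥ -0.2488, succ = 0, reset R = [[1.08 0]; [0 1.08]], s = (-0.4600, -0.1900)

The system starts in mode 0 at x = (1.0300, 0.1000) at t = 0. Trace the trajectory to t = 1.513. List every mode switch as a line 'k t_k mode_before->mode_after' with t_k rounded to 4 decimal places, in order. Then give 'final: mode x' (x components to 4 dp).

Mode 0: guard c·x = 1.8051 hit at Δt = 0.4974 (t = 0.4974), x⁻ = (1.2064, 1.4744) → reset → x⁺ = (0.9992, 1.0490), jump to mode 1
Mode 1: flow for 1.0156 to horizon, guard not reached → x = (-1.1972, 1.4048)

1 0.4974 0->1
final: 1 -1.1972 1.4048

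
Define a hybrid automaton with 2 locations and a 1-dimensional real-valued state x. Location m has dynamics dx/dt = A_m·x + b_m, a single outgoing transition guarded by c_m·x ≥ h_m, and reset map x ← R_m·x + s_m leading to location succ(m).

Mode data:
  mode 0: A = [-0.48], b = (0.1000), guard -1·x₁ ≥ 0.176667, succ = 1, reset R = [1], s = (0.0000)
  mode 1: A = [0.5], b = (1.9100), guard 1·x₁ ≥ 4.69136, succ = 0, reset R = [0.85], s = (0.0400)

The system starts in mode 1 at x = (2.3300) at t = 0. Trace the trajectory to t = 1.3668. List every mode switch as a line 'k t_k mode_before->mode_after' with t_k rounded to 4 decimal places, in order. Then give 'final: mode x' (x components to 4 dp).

Mode 1: guard c·x = 4.6914 hit at Δt = 0.6499 (t = 0.6499), x⁻ = (4.6914) → reset → x⁺ = (4.0277), jump to mode 0
Mode 0: flow for 0.7169 to horizon, guard not reached → x = (2.9157)

1 0.6499 1->0
final: 0 2.9157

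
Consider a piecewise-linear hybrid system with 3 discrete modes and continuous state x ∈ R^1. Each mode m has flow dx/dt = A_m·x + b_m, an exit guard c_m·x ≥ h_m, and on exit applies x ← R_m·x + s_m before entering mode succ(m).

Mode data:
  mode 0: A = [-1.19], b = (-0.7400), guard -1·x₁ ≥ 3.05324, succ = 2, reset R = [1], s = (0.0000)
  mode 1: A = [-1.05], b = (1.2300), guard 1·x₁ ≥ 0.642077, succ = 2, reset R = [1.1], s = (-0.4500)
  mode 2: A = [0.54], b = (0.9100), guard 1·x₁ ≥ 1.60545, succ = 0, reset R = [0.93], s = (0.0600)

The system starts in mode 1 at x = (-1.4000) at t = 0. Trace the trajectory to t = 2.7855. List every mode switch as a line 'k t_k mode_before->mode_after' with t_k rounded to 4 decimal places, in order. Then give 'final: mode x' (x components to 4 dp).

1 1.5053 1->2
2 2.4824 2->0
final: 0 0.8945

Mode 1: guard c·x = 0.6421 hit at Δt = 1.5053 (t = 1.5053), x⁻ = (0.6421) → reset → x⁺ = (0.2563), jump to mode 2
Mode 2: guard c·x = 1.6055 hit at Δt = 0.9771 (t = 2.4824), x⁻ = (1.6054) → reset → x⁺ = (1.5531), jump to mode 0
Mode 0: flow for 0.3031 to horizon, guard not reached → x = (0.8945)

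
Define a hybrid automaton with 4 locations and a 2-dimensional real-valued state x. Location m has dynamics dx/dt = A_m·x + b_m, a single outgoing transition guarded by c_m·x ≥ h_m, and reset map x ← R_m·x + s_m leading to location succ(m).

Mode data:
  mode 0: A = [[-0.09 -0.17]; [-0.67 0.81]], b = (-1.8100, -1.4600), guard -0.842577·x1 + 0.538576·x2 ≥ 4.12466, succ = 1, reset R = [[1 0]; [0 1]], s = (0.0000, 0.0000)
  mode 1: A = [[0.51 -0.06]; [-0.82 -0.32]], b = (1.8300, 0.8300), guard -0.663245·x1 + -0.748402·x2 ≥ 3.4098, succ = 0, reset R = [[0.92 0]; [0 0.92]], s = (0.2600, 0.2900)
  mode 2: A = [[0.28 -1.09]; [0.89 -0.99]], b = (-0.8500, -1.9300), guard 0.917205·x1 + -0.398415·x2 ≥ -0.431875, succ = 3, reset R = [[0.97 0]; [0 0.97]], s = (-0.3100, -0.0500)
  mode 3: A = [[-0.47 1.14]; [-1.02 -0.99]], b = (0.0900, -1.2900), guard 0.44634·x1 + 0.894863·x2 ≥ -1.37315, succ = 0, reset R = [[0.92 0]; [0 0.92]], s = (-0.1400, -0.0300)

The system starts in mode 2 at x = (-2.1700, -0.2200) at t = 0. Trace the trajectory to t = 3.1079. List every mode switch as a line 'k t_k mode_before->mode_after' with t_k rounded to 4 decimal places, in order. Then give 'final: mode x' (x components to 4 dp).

1 1.1633 2->3
2 2.0992 3->0
final: 0 -3.7332 -0.1412

Mode 2: guard c·x = -0.4319 hit at Δt = 1.1633 (t = 1.1633), x⁻ = (-1.6482, -2.7104) → reset → x⁺ = (-1.9088, -2.6791), jump to mode 3
Mode 3: guard c·x = -1.3732 hit at Δt = 0.9359 (t = 2.0992), x⁻ = (-2.2851, -0.3947) → reset → x⁺ = (-2.2423, -0.3931), jump to mode 0
Mode 0: flow for 1.0087 to horizon, guard not reached → x = (-3.7332, -0.1412)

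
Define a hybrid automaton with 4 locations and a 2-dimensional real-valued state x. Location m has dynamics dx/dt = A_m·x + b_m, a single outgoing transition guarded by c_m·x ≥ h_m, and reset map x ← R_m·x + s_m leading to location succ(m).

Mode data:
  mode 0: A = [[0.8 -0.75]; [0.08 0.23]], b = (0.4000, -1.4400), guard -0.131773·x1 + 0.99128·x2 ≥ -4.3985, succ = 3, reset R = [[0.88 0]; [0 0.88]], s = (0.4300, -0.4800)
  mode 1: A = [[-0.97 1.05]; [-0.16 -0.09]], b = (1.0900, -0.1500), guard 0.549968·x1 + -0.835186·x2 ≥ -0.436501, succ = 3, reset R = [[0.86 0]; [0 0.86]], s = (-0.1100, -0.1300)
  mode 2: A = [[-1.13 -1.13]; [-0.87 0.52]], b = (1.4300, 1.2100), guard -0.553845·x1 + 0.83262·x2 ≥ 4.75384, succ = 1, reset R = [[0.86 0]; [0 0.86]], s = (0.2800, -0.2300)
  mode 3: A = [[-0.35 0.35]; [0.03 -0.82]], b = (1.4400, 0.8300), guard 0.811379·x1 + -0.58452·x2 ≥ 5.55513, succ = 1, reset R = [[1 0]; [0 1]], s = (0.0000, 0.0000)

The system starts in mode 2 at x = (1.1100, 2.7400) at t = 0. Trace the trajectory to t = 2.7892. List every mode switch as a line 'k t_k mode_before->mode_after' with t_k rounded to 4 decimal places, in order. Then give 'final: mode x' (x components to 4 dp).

Mode 2: guard c·x = 4.7538 hit at Δt = 0.7475 (t = 0.7475), x⁻ = (-1.0052, 5.0408) → reset → x⁺ = (-0.5845, 4.1051), jump to mode 1
Mode 1: guard c·x = -0.4365 hit at Δt = 1.5158 (t = 2.2633), x⁻ = (3.5677, 2.8720) → reset → x⁺ = (2.9583, 2.3399), jump to mode 3
Mode 3: flow for 0.5259 to horizon, guard not reached → x = (3.5067, 1.9167)

1 0.7475 2->1
2 2.2633 1->3
final: 3 3.5067 1.9167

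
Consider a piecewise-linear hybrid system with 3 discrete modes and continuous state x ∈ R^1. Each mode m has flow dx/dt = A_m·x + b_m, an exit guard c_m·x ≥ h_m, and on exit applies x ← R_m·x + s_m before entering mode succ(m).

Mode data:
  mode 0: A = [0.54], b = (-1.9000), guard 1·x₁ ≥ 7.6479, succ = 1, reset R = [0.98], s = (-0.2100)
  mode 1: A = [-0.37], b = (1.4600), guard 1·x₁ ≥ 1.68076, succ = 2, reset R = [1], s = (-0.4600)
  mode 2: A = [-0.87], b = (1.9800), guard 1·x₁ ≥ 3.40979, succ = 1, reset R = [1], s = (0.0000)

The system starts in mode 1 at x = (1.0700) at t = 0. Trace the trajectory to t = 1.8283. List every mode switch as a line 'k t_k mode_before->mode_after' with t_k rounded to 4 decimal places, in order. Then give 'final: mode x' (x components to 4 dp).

1 0.6452 1->2
final: 2 1.8989

Mode 1: guard c·x = 1.6808 hit at Δt = 0.6452 (t = 0.6452), x⁻ = (1.6808) → reset → x⁺ = (1.2208), jump to mode 2
Mode 2: flow for 1.1831 to horizon, guard not reached → x = (1.8989)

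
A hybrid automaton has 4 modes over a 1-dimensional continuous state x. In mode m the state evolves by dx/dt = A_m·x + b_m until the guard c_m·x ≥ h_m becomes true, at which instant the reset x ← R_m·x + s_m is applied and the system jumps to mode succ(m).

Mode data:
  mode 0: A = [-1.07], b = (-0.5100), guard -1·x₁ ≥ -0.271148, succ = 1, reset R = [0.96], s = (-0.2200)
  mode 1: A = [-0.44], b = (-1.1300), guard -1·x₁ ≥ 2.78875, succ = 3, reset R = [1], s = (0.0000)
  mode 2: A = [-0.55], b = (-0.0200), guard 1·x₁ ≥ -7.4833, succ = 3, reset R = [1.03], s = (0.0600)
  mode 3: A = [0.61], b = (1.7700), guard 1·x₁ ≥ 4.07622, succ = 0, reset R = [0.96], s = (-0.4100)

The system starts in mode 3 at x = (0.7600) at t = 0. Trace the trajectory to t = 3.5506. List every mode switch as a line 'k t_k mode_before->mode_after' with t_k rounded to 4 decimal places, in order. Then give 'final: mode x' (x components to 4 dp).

Mode 3: guard c·x = 4.0762 hit at Δt = 1.0571 (t = 1.0571), x⁻ = (4.0762) → reset → x⁺ = (3.5032), jump to mode 0
Mode 0: guard c·x = -0.2711 hit at Δt = 1.5625 (t = 2.6196), x⁻ = (0.2711) → reset → x⁺ = (0.0403), jump to mode 1
Mode 1: flow for 0.9310 to horizon, guard not reached → x = (-0.8364)

1 1.0571 3->0
2 2.6196 0->1
final: 1 -0.8364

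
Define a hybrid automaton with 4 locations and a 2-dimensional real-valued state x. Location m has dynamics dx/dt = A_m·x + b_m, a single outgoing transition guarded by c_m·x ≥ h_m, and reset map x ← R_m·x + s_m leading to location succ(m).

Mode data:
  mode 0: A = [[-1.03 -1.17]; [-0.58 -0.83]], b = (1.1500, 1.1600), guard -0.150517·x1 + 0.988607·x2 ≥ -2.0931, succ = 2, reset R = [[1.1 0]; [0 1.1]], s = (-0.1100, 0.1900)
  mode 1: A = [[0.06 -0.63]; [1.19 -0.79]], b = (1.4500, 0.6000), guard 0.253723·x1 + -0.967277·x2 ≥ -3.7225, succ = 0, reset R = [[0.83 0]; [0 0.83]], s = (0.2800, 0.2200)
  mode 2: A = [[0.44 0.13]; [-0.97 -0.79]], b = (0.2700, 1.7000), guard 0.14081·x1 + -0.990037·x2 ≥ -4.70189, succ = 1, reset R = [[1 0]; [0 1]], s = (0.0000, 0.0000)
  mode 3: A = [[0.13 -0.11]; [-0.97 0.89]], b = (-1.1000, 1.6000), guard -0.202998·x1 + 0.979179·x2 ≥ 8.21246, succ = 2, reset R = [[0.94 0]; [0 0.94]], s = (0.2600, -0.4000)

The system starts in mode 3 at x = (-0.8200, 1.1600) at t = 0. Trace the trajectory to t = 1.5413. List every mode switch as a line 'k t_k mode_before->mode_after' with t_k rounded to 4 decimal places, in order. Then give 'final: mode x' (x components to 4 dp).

1 1.0117 3->2
final: 2 -2.0573 6.2136

Mode 3: guard c·x = 8.2125 hit at Δt = 1.0117 (t = 1.0117), x⁻ = (-2.5766, 7.8529) → reset → x⁺ = (-2.1620, 6.9818), jump to mode 2
Mode 2: flow for 0.5296 to horizon, guard not reached → x = (-2.0573, 6.2136)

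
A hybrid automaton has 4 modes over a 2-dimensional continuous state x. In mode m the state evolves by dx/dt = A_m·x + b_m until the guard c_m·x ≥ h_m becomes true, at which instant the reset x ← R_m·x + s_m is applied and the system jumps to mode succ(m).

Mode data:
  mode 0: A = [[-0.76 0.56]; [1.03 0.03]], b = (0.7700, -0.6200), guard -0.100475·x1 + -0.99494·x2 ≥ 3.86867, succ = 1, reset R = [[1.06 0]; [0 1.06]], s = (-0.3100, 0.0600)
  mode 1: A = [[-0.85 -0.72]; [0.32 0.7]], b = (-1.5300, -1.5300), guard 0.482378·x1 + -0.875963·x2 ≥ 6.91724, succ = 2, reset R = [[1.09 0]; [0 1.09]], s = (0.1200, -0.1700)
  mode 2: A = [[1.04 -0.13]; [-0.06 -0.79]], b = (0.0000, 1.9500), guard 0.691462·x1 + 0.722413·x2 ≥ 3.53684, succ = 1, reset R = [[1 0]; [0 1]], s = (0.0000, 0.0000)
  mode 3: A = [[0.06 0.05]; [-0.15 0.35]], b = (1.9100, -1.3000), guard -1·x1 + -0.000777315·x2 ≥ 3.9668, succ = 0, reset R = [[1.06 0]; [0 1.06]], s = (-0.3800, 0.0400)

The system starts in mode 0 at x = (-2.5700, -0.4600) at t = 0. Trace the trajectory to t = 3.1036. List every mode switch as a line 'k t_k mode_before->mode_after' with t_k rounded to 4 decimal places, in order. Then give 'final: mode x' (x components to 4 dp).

1 1.3347 0->1
2 1.9945 1->2
final: 2 2.9631 -2.2124

Mode 0: guard c·x = 3.8687 hit at Δt = 1.3347 (t = 1.3347), x⁻ = (-1.4486, -3.7421) → reset → x⁺ = (-1.8455, -3.9066), jump to mode 1
Mode 1: guard c·x = 6.9172 hit at Δt = 0.6598 (t = 1.9945), x⁻ = (0.3136, -7.7240) → reset → x⁺ = (0.4618, -8.5892), jump to mode 2
Mode 2: flow for 1.1091 to horizon, guard not reached → x = (2.9631, -2.2124)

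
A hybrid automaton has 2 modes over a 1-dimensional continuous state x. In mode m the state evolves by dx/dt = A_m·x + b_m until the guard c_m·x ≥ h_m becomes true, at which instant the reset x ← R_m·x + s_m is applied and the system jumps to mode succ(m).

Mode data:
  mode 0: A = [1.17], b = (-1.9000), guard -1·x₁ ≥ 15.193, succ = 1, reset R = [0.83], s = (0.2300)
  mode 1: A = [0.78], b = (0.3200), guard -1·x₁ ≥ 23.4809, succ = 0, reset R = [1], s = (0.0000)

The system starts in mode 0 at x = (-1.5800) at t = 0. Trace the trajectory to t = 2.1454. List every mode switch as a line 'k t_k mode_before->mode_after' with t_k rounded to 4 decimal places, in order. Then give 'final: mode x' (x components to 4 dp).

Mode 0: guard c·x = 15.1930 hit at Δt = 1.4171 (t = 1.4171), x⁻ = (-15.1930) → reset → x⁺ = (-12.3802), jump to mode 1
Mode 1: flow for 0.7283 to horizon, guard not reached → x = (-21.5356)

1 1.4171 0->1
final: 1 -21.5356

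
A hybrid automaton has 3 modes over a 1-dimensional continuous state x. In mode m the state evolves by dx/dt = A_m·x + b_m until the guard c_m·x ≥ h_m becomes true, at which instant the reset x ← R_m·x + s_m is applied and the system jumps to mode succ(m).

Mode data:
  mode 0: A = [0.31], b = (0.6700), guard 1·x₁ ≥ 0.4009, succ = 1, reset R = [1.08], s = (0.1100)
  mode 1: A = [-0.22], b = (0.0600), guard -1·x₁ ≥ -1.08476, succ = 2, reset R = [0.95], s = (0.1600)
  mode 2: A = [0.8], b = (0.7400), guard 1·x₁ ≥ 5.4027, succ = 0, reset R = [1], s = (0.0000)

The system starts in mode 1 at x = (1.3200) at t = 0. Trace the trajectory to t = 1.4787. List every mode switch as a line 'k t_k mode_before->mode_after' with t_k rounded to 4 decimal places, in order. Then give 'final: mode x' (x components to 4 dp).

Mode 1: guard c·x = -1.0848 hit at Δt = 1.1564 (t = 1.1564), x⁻ = (1.0848) → reset → x⁺ = (1.1905), jump to mode 2
Mode 2: flow for 0.3223 to horizon, guard not reached → x = (1.8128)

1 1.1564 1->2
final: 2 1.8128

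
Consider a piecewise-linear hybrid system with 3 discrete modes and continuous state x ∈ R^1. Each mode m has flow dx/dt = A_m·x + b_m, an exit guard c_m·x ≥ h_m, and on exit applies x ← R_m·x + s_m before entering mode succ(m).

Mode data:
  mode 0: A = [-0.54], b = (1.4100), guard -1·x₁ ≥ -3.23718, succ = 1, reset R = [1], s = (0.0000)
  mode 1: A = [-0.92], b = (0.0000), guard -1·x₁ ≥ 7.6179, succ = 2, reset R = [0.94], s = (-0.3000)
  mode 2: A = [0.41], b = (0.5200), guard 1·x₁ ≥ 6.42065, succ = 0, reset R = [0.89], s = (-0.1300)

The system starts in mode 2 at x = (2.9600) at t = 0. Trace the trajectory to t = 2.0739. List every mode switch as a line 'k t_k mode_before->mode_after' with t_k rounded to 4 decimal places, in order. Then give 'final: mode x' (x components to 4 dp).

Mode 2: guard c·x = 6.4207 hit at Δt = 1.4585 (t = 1.4585), x⁻ = (6.4207) → reset → x⁺ = (5.5844), jump to mode 0
Mode 0: flow for 0.6154 to horizon, guard not reached → x = (4.7437)

1 1.4585 2->0
final: 0 4.7437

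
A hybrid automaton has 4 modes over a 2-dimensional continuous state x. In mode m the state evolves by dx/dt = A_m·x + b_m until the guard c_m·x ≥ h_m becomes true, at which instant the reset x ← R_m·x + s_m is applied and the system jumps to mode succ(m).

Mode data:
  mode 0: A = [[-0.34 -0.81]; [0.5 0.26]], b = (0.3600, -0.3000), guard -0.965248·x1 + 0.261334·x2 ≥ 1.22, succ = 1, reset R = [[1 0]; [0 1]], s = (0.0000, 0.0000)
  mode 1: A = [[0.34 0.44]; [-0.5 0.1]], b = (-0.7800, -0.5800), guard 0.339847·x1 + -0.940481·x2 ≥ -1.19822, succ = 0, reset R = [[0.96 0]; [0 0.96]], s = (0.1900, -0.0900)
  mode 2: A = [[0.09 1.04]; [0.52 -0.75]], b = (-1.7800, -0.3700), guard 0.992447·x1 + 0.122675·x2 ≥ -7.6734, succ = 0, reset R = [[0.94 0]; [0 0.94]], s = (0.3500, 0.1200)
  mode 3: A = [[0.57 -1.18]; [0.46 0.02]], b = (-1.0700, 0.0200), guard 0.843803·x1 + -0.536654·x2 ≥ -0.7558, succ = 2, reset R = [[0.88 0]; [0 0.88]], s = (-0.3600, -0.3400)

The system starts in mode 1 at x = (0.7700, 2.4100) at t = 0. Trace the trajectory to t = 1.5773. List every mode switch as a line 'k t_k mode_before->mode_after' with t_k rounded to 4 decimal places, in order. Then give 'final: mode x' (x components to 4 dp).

Mode 1: guard c·x = -1.1982 hit at Δt = 0.8344 (t = 0.8344), x⁻ = (1.1557, 1.6917) → reset → x⁺ = (1.2995, 1.5340), jump to mode 0
Mode 0: flow for 0.7429 to horizon, guard not reached → x = (0.3020, 1.9496)

1 0.8344 1->0
final: 0 0.3020 1.9496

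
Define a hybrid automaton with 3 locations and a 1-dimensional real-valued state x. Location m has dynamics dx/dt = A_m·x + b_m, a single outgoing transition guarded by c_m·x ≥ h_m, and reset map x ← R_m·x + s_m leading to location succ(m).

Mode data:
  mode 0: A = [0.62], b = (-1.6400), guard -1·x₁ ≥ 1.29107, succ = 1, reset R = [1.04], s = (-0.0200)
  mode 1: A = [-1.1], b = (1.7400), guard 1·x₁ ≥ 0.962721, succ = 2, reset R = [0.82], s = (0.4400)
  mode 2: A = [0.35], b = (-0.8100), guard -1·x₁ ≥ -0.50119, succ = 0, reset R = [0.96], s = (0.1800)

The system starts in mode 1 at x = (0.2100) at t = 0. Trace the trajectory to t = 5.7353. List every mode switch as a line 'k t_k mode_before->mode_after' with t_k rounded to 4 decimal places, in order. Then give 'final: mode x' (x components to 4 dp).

1 0.7233 1->2
2 2.1907 2->0
3 3.2957 0->1
4 4.7134 1->2
final: 2 0.7629

Mode 1: guard c·x = 0.9627 hit at Δt = 0.7233 (t = 0.7233), x⁻ = (0.9627) → reset → x⁺ = (1.2294), jump to mode 2
Mode 2: guard c·x = -0.5012 hit at Δt = 1.4674 (t = 2.1907), x⁻ = (0.5012) → reset → x⁺ = (0.6611), jump to mode 0
Mode 0: guard c·x = 1.2911 hit at Δt = 1.1050 (t = 3.2957), x⁻ = (-1.2911) → reset → x⁺ = (-1.3627), jump to mode 1
Mode 1: guard c·x = 0.9627 hit at Δt = 1.4177 (t = 4.7134), x⁻ = (0.9627) → reset → x⁺ = (1.2294), jump to mode 2
Mode 2: flow for 1.0219 to horizon, guard not reached → x = (0.7629)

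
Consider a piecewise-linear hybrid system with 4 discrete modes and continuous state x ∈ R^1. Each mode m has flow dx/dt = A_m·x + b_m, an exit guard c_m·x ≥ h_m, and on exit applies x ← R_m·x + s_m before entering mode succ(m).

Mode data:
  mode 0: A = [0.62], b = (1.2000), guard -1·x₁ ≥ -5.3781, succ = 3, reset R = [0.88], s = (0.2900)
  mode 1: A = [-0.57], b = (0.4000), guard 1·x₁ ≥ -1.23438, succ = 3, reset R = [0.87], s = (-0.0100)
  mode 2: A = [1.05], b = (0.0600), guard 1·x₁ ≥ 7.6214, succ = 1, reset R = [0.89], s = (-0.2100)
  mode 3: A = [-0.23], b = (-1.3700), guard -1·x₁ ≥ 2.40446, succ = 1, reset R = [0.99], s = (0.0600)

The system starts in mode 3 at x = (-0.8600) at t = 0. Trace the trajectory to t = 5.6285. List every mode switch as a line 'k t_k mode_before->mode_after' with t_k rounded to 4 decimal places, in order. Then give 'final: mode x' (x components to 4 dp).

1 1.5697 3->1
2 2.3509 1->3
3 3.7252 3->1
4 4.5064 1->3
final: 3 -2.1922

Mode 3: guard c·x = 2.4045 hit at Δt = 1.5697 (t = 1.5697), x⁻ = (-2.4045) → reset → x⁺ = (-2.3204), jump to mode 1
Mode 1: guard c·x = -1.2344 hit at Δt = 0.7812 (t = 2.3509), x⁻ = (-1.2344) → reset → x⁺ = (-1.0839), jump to mode 3
Mode 3: guard c·x = 2.4045 hit at Δt = 1.3744 (t = 3.7252), x⁻ = (-2.4045) → reset → x⁺ = (-2.3204), jump to mode 1
Mode 1: guard c·x = -1.2344 hit at Δt = 0.7812 (t = 4.5064), x⁻ = (-1.2344) → reset → x⁺ = (-1.0839), jump to mode 3
Mode 3: flow for 1.1221 to horizon, guard not reached → x = (-2.1922)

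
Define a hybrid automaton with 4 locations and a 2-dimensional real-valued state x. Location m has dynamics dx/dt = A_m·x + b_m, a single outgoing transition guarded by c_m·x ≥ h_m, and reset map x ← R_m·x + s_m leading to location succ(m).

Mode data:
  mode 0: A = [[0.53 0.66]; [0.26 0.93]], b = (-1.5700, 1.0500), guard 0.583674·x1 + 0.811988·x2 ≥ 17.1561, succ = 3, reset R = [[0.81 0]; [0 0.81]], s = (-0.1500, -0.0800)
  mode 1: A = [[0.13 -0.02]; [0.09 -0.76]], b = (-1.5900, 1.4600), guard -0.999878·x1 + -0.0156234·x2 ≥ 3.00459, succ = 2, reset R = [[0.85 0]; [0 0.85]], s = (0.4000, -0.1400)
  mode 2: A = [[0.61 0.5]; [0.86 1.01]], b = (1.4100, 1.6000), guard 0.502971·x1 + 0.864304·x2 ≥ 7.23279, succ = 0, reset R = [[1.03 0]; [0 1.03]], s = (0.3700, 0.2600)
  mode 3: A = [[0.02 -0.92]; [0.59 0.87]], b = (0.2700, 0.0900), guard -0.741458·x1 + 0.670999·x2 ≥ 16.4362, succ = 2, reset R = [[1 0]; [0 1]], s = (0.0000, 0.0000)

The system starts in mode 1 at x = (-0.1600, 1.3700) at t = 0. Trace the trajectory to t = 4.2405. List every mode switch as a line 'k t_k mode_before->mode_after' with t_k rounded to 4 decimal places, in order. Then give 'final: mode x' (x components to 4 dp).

1 1.5754 1->2
2 3.1159 2->0
3 3.7435 0->3
final: 3 -1.8289 20.7840

Mode 1: guard c·x = 3.0046 hit at Δt = 1.5754 (t = 1.5754), x⁻ = (-3.0300, 1.6037) → reset → x⁺ = (-2.1755, 1.2231), jump to mode 2
Mode 2: guard c·x = 7.2328 hit at Δt = 1.5405 (t = 3.1159), x⁻ = (1.5908, 7.4426) → reset → x⁺ = (2.0085, 7.9259), jump to mode 0
Mode 0: guard c·x = 17.1561 hit at Δt = 0.6276 (t = 3.7435), x⁻ = (7.1715, 15.9735) → reset → x⁺ = (5.6589, 12.8585), jump to mode 3
Mode 3: flow for 0.4970 to horizon, guard not reached → x = (-1.8289, 20.7840)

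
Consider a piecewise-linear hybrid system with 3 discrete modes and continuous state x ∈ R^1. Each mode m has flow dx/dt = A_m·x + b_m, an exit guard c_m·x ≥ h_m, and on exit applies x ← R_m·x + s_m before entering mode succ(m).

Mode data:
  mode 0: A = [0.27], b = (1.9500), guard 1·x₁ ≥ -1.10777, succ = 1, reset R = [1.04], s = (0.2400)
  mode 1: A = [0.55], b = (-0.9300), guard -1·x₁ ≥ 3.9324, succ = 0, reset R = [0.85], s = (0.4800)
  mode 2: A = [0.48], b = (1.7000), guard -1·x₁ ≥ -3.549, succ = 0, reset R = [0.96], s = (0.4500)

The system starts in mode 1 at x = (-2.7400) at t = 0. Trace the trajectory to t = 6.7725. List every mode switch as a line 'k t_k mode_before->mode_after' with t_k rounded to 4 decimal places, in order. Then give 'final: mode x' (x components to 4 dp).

1 0.4333 1->0
2 1.6861 0->1
3 3.0866 1->0
4 4.3394 0->1
5 5.7398 1->0
final: 0 -1.4606

Mode 1: guard c·x = 3.9324 hit at Δt = 0.4333 (t = 0.4333), x⁻ = (-3.9324) → reset → x⁺ = (-2.8625), jump to mode 0
Mode 0: guard c·x = -1.1078 hit at Δt = 1.2528 (t = 1.6861), x⁻ = (-1.1078) → reset → x⁺ = (-0.9121), jump to mode 1
Mode 1: guard c·x = 3.9324 hit at Δt = 1.4005 (t = 3.0866), x⁻ = (-3.9324) → reset → x⁺ = (-2.8625), jump to mode 0
Mode 0: guard c·x = -1.1078 hit at Δt = 1.2528 (t = 4.3394), x⁻ = (-1.1078) → reset → x⁺ = (-0.9121), jump to mode 1
Mode 1: guard c·x = 3.9324 hit at Δt = 1.4005 (t = 5.7398), x⁻ = (-3.9324) → reset → x⁺ = (-2.8625), jump to mode 0
Mode 0: flow for 1.0327 to horizon, guard not reached → x = (-1.4606)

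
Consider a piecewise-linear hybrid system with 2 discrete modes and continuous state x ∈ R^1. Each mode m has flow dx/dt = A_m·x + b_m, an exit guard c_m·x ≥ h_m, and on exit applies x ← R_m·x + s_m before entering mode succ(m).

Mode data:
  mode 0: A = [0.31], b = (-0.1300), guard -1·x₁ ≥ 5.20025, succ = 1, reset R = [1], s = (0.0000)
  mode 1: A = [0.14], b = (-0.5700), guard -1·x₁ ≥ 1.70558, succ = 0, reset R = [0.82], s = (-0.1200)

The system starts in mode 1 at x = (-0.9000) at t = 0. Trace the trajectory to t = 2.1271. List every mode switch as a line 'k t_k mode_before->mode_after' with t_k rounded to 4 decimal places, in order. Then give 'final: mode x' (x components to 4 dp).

Mode 1: guard c·x = 1.7056 hit at Δt = 1.0727 (t = 1.0727), x⁻ = (-1.7056) → reset → x⁺ = (-1.5186), jump to mode 0
Mode 0: flow for 1.0544 to horizon, guard not reached → x = (-2.2678)

1 1.0727 1->0
final: 0 -2.2678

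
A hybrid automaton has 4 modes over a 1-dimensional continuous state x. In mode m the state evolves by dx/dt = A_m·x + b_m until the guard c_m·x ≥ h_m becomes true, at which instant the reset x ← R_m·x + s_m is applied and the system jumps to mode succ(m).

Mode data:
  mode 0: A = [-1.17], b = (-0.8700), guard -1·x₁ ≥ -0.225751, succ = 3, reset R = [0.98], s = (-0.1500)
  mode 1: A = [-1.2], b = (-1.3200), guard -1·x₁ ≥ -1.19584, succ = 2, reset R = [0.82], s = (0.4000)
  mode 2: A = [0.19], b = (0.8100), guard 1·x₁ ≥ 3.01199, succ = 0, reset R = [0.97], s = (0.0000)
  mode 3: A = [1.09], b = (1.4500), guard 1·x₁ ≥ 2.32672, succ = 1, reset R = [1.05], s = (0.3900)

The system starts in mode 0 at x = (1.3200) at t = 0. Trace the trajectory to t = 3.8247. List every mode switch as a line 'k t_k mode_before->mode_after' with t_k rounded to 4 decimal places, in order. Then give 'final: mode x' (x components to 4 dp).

1 0.6458 0->3
2 1.5257 3->1
3 1.9743 1->2
4 3.3107 2->0
final: 0 1.2651

Mode 0: guard c·x = -0.2258 hit at Δt = 0.6458 (t = 0.6458), x⁻ = (0.2258) → reset → x⁺ = (0.0712), jump to mode 3
Mode 3: guard c·x = 2.3267 hit at Δt = 0.8799 (t = 1.5257), x⁻ = (2.3267) → reset → x⁺ = (2.8331), jump to mode 1
Mode 1: guard c·x = -1.1958 hit at Δt = 0.4486 (t = 1.9743), x⁻ = (1.1958) → reset → x⁺ = (1.3806), jump to mode 2
Mode 2: guard c·x = 3.0120 hit at Δt = 1.3364 (t = 3.3107), x⁻ = (3.0120) → reset → x⁺ = (2.9216), jump to mode 0
Mode 0: flow for 0.5140 to horizon, guard not reached → x = (1.2651)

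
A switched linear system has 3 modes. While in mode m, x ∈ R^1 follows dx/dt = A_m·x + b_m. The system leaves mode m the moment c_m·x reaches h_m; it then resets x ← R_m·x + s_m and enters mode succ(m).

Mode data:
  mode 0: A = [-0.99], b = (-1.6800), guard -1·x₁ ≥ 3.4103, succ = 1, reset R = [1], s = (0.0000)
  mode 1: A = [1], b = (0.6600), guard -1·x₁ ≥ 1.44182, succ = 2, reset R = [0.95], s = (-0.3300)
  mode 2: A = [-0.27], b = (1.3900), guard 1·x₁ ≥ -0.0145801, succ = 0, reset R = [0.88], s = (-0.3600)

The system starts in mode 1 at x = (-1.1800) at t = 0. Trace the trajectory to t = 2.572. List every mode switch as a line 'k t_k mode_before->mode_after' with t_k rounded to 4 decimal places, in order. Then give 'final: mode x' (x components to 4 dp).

1 0.4078 1->2
2 1.4540 2->0
final: 0 -1.2592

Mode 1: guard c·x = 1.4418 hit at Δt = 0.4078 (t = 0.4078), x⁻ = (-1.4418) → reset → x⁺ = (-1.6997), jump to mode 2
Mode 2: guard c·x = -0.0146 hit at Δt = 1.0462 (t = 1.4540), x⁻ = (-0.0146) → reset → x⁺ = (-0.3728), jump to mode 0
Mode 0: flow for 1.1180 to horizon, guard not reached → x = (-1.2592)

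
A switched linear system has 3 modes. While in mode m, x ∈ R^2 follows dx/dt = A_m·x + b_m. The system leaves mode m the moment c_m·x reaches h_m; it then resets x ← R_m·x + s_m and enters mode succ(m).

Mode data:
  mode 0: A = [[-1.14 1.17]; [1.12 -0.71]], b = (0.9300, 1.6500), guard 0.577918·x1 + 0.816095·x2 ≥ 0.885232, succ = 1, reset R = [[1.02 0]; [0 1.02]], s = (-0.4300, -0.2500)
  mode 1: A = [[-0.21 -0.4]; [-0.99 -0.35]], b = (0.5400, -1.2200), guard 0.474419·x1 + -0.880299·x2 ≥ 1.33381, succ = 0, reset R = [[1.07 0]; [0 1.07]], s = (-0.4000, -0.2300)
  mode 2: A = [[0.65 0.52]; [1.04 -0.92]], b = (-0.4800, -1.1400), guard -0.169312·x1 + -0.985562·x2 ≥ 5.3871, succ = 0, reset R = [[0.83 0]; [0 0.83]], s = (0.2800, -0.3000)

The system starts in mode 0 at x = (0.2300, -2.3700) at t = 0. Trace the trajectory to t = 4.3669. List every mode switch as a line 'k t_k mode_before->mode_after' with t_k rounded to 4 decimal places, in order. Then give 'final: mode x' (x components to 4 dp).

Mode 0: guard c·x = 0.8852 hit at Δt = 1.4717 (t = 1.4717), x⁻ = (0.5055, 0.7267) → reset → x⁺ = (0.0856, 0.4913), jump to mode 1
Mode 1: guard c·x = 1.3338 hit at Δt = 1.0972 (t = 2.5689), x⁻ = (0.7300, -1.1218) → reset → x⁺ = (0.3811, -1.4303), jump to mode 0
Mode 0: guard c·x = 0.8852 hit at Δt = 0.9455 (t = 3.5144), x⁻ = (0.5920, 0.6655) → reset → x⁺ = (0.1738, 0.4288), jump to mode 1
Mode 1: flow for 0.8525 to horizon, guard not reached → x = (0.6407, -0.8651)

1 1.4717 0->1
2 2.5689 1->0
3 3.5144 0->1
final: 1 0.6407 -0.8651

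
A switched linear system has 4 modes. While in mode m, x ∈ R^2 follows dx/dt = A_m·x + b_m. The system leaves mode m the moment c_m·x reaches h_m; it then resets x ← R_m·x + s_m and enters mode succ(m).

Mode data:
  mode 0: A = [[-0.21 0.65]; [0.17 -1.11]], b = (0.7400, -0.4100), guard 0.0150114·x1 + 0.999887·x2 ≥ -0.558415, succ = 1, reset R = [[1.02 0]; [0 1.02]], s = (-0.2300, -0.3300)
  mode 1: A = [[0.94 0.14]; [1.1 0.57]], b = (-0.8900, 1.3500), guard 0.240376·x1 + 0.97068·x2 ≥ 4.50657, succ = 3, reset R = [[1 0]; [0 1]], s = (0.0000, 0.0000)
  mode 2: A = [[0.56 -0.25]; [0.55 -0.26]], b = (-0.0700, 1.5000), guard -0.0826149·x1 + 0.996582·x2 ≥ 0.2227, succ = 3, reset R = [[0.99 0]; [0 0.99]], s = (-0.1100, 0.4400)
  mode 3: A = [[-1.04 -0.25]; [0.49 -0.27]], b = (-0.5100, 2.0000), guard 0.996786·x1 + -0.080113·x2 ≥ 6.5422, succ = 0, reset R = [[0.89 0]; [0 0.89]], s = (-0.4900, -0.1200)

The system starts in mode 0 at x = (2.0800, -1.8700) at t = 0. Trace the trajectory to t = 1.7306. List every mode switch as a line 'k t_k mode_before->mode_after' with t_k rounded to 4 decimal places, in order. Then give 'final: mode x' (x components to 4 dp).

1 1.1693 0->1
final: 1 1.8353 0.8000

Mode 0: guard c·x = -0.5584 hit at Δt = 1.1693 (t = 1.1693), x⁻ = (1.6797, -0.5837) → reset → x⁺ = (1.4833, -0.9254), jump to mode 1
Mode 1: flow for 0.5613 to horizon, guard not reached → x = (1.8353, 0.8000)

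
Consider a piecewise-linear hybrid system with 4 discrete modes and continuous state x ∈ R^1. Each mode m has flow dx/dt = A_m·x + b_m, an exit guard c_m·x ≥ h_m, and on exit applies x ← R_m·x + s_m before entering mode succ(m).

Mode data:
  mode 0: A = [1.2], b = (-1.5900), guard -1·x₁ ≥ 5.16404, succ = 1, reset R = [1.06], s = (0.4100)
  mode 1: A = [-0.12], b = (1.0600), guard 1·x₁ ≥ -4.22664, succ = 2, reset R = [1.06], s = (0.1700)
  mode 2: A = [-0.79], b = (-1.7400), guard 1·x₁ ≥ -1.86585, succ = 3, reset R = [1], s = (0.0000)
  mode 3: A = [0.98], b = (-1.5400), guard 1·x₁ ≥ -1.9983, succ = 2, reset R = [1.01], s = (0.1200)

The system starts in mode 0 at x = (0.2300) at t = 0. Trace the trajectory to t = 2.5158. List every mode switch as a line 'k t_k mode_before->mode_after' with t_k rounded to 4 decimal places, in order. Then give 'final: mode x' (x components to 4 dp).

Mode 0: guard c·x = 5.1640 hit at Δt = 1.4828 (t = 1.4828), x⁻ = (-5.1640) → reset → x⁺ = (-5.0639), jump to mode 1
Mode 1: guard c·x = -4.2266 hit at Δt = 0.5178 (t = 2.0006), x⁻ = (-4.2266) → reset → x⁺ = (-4.3102), jump to mode 2
Mode 2: flow for 0.5152 to horizon, guard not reached → x = (-3.6055)

1 1.4828 0->1
2 2.0006 1->2
final: 2 -3.6055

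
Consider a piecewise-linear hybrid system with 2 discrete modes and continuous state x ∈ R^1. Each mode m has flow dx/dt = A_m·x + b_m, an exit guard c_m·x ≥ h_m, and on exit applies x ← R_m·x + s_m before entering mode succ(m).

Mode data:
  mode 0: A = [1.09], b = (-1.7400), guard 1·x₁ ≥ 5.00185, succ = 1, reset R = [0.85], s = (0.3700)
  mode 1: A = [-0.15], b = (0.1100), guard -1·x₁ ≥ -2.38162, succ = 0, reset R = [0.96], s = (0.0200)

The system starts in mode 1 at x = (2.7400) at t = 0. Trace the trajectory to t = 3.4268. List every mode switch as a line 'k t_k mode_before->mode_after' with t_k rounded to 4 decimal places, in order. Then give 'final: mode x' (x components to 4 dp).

Mode 1: guard c·x = -2.3816 hit at Δt = 1.3116 (t = 1.3116), x⁻ = (2.3816) → reset → x⁺ = (2.3064), jump to mode 0
Mode 0: guard c·x = 5.0019 hit at Δt = 1.4384 (t = 2.7500), x⁻ = (5.0019) → reset → x⁺ = (4.6216), jump to mode 1
Mode 1: flow for 0.6768 to horizon, guard not reached → x = (4.2462)

1 1.3116 1->0
2 2.7500 0->1
final: 1 4.2462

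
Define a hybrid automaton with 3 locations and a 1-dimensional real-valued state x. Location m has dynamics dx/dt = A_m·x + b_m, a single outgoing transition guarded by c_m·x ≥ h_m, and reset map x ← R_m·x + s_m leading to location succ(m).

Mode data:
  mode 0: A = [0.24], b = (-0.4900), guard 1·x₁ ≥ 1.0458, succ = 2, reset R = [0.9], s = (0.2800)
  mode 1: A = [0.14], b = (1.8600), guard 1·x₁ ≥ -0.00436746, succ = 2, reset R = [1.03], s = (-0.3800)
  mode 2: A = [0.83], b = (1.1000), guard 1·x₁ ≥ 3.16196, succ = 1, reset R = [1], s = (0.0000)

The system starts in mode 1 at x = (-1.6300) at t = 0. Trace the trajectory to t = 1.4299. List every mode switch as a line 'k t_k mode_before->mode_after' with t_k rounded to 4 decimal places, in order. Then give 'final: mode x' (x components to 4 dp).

1 0.9326 1->2
final: 2 0.0962

Mode 1: guard c·x = -0.0044 hit at Δt = 0.9326 (t = 0.9326), x⁻ = (-0.0044) → reset → x⁺ = (-0.3845), jump to mode 2
Mode 2: flow for 0.4973 to horizon, guard not reached → x = (0.0962)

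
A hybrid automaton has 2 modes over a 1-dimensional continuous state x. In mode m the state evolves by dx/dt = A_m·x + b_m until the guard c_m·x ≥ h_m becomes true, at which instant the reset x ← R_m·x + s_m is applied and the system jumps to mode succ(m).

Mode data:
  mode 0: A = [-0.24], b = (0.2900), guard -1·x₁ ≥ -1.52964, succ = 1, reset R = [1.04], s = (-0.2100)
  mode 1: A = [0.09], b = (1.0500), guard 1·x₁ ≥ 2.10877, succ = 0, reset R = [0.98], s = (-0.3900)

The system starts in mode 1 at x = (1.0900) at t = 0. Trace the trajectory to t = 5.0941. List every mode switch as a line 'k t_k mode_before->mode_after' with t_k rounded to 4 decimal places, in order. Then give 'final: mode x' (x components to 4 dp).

Mode 1: guard c·x = 2.1088 hit at Δt = 0.8537 (t = 0.8537), x⁻ = (2.1088) → reset → x⁺ = (1.6766), jump to mode 0
Mode 0: guard c·x = -1.5296 hit at Δt = 1.5693 (t = 2.4230), x⁻ = (1.5296) → reset → x⁺ = (1.3808), jump to mode 1
Mode 1: guard c·x = 2.1088 hit at Δt = 0.6032 (t = 3.0262), x⁻ = (2.1088) → reset → x⁺ = (1.6766), jump to mode 0
Mode 0: guard c·x = -1.5296 hit at Δt = 1.5693 (t = 4.5955), x⁻ = (1.5296) → reset → x⁺ = (1.3808), jump to mode 1
Mode 1: flow for 0.4986 to horizon, guard not reached → x = (1.9796)

1 0.8537 1->0
2 2.4230 0->1
3 3.0262 1->0
4 4.5955 0->1
final: 1 1.9796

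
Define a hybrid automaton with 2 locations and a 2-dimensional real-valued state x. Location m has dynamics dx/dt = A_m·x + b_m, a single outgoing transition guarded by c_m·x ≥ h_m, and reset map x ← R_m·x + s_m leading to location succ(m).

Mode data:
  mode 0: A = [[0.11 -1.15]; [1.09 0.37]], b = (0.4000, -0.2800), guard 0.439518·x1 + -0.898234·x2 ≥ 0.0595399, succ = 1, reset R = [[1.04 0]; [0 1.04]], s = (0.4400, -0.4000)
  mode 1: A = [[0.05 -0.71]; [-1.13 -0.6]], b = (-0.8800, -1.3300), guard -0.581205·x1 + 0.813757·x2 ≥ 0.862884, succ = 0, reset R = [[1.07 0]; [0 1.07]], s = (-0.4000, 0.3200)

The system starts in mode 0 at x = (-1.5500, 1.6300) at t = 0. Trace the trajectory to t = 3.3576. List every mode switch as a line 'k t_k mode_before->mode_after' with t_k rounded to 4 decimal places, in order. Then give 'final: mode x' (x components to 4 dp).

Mode 0: guard c·x = 0.0595 hit at Δt = 1.1348 (t = 1.1348), x⁻ = (-1.9336, -1.0124) → reset → x⁺ = (-1.5709, -1.4529), jump to mode 1
Mode 1: guard c·x = 0.8629 hit at Δt = 1.0380 (t = 2.1728), x⁻ = (-1.9342, -0.3211) → reset → x⁺ = (-2.4696, -0.0236), jump to mode 0
Mode 0: guard c·x = 0.0595 hit at Δt = 0.3614 (t = 2.5342), x⁻ = (-2.1799, -1.1330) → reset → x⁺ = (-1.8271, -1.5783), jump to mode 1
Mode 1: flow for 0.8234 to horizon, guard not reached → x = (-2.0576, -0.4349)

1 1.1348 0->1
2 2.1728 1->0
3 2.5342 0->1
final: 1 -2.0576 -0.4349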